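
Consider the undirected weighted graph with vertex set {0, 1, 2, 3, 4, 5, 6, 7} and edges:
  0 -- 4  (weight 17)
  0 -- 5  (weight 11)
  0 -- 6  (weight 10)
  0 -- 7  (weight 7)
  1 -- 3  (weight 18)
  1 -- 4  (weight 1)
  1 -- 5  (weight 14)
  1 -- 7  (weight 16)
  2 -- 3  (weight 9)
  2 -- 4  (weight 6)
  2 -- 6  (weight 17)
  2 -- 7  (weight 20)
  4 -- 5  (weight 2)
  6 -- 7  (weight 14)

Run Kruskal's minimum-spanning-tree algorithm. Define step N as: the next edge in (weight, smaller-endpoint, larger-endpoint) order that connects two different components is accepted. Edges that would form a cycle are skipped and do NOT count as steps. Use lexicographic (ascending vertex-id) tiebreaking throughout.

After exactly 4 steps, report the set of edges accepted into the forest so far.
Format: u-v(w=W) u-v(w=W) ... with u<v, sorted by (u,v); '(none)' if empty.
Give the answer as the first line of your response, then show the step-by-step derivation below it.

0-7(w=7) 1-4(w=1) 2-4(w=6) 4-5(w=2)

step 1: add edge 1-4 (w=1); MST = {1-4(w=1)}
step 2: add edge 4-5 (w=2); MST = {1-4(w=1) 4-5(w=2)}
step 3: add edge 2-4 (w=6); MST = {1-4(w=1) 2-4(w=6) 4-5(w=2)}
step 4: add edge 0-7 (w=7); MST = {0-7(w=7) 1-4(w=1) 2-4(w=6) 4-5(w=2)}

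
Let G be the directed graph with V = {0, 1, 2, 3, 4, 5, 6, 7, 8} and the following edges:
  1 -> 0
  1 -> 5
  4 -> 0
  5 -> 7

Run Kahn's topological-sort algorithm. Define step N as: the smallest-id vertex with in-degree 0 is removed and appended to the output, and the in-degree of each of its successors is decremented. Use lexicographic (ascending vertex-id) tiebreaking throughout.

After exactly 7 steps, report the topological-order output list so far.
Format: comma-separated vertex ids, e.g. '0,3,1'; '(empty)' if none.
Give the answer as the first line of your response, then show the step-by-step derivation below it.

1,2,3,4,0,5,6

step 1: output 1; order=[1]; indeg=(1,0,0,0,0,0,0,1,0)
step 2: output 2; order=[1,2]; indeg=(1,0,0,0,0,0,0,1,0)
step 3: output 3; order=[1,2,3]; indeg=(1,0,0,0,0,0,0,1,0)
step 4: output 4; order=[1,2,3,4]; indeg=(0,0,0,0,0,0,0,1,0)
step 5: output 0; order=[1,2,3,4,0]; indeg=(0,0,0,0,0,0,0,1,0)
step 6: output 5; order=[1,2,3,4,0,5]; indeg=(0,0,0,0,0,0,0,0,0)
step 7: output 6; order=[1,2,3,4,0,5,6]; indeg=(0,0,0,0,0,0,0,0,0)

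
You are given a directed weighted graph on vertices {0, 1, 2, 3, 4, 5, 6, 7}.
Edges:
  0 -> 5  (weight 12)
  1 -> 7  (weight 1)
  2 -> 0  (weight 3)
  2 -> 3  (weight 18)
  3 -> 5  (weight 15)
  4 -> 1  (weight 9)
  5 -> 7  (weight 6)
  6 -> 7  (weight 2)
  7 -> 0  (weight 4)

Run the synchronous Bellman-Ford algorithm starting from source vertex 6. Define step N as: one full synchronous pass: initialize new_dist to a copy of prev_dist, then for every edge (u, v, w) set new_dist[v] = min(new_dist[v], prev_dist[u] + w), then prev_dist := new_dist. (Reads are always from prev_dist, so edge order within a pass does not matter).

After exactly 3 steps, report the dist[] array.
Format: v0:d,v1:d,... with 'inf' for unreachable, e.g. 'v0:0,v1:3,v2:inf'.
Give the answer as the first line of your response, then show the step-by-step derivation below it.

v0:6,v1:inf,v2:inf,v3:inf,v4:inf,v5:18,v6:0,v7:2

step 1: dist = v0:inf,v1:inf,v2:inf,v3:inf,v4:inf,v5:inf,v6:0,v7:2
step 2: dist = v0:6,v1:inf,v2:inf,v3:inf,v4:inf,v5:inf,v6:0,v7:2
step 3: dist = v0:6,v1:inf,v2:inf,v3:inf,v4:inf,v5:18,v6:0,v7:2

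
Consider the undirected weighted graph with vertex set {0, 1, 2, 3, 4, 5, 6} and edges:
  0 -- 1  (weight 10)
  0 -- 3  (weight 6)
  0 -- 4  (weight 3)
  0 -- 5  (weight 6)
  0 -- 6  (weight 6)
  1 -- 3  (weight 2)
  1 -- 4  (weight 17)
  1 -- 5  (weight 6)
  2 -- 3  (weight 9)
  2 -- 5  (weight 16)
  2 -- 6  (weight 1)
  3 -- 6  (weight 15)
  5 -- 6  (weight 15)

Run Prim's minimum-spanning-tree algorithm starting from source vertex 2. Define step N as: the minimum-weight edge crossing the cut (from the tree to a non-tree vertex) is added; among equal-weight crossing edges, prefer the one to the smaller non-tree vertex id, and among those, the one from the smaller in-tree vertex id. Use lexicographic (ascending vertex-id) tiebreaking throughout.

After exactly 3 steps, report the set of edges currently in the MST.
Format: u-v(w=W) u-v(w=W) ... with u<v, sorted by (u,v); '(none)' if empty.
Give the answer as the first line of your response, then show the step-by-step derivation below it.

0-4(w=3) 0-6(w=6) 2-6(w=1)

step 1: add edge 2-6 (w=1); MST = {2-6(w=1)}
step 2: add edge 0-6 (w=6); MST = {0-6(w=6) 2-6(w=1)}
step 3: add edge 0-4 (w=3); MST = {0-4(w=3) 0-6(w=6) 2-6(w=1)}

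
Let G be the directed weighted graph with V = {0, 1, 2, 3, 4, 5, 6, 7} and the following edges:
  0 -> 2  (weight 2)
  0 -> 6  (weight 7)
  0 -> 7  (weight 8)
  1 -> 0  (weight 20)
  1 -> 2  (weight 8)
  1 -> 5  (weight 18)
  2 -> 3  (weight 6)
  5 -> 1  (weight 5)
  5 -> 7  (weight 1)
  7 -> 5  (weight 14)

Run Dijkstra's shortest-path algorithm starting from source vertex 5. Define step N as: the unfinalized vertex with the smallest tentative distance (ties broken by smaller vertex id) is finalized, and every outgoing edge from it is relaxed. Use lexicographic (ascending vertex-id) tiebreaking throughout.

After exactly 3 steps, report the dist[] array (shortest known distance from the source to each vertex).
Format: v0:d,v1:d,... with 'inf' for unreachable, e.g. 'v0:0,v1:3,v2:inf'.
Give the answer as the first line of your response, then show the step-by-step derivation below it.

v0:25,v1:5,v2:13,v3:inf,v4:inf,v5:0,v6:inf,v7:1

step 1: dist = v0:inf,v1:5,v2:inf,v3:inf,v4:inf,v5:0,v6:inf,v7:1
step 2: dist = v0:inf,v1:5,v2:inf,v3:inf,v4:inf,v5:0,v6:inf,v7:1
step 3: dist = v0:25,v1:5,v2:13,v3:inf,v4:inf,v5:0,v6:inf,v7:1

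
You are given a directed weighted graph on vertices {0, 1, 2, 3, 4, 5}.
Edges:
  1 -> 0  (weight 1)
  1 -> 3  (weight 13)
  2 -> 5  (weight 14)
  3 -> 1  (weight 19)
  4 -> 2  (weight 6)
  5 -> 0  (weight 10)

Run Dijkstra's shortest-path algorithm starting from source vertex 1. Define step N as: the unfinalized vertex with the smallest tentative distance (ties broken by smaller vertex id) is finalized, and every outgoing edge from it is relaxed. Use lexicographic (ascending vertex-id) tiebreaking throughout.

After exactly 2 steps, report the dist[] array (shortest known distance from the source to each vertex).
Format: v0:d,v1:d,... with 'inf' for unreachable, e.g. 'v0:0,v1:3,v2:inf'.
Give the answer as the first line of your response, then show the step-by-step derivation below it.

v0:1,v1:0,v2:inf,v3:13,v4:inf,v5:inf

step 1: dist = v0:1,v1:0,v2:inf,v3:13,v4:inf,v5:inf
step 2: dist = v0:1,v1:0,v2:inf,v3:13,v4:inf,v5:inf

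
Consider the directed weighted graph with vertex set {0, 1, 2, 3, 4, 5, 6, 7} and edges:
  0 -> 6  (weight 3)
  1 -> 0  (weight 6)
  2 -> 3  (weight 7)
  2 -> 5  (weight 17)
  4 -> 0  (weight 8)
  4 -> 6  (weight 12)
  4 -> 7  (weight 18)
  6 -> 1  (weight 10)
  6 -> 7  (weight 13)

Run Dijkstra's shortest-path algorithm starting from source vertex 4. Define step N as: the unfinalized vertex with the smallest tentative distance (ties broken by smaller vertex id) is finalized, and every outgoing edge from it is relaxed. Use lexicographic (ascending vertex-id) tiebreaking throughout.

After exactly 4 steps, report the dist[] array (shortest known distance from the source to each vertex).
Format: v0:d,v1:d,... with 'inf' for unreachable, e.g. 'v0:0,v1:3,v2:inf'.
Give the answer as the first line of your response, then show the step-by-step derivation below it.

v0:8,v1:21,v2:inf,v3:inf,v4:0,v5:inf,v6:11,v7:18

step 1: dist = v0:8,v1:inf,v2:inf,v3:inf,v4:0,v5:inf,v6:12,v7:18
step 2: dist = v0:8,v1:inf,v2:inf,v3:inf,v4:0,v5:inf,v6:11,v7:18
step 3: dist = v0:8,v1:21,v2:inf,v3:inf,v4:0,v5:inf,v6:11,v7:18
step 4: dist = v0:8,v1:21,v2:inf,v3:inf,v4:0,v5:inf,v6:11,v7:18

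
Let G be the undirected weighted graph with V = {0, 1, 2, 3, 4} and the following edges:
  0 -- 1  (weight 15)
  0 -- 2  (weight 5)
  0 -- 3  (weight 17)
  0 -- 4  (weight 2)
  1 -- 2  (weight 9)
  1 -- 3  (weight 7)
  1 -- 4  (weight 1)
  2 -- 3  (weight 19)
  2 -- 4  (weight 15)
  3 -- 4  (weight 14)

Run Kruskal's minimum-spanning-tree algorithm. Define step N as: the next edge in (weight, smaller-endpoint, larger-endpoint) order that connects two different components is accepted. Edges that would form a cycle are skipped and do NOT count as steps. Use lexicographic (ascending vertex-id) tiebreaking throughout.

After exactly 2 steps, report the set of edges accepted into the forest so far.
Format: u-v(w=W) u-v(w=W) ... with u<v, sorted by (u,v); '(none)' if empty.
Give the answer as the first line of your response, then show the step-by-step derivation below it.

0-4(w=2) 1-4(w=1)

step 1: add edge 1-4 (w=1); MST = {1-4(w=1)}
step 2: add edge 0-4 (w=2); MST = {0-4(w=2) 1-4(w=1)}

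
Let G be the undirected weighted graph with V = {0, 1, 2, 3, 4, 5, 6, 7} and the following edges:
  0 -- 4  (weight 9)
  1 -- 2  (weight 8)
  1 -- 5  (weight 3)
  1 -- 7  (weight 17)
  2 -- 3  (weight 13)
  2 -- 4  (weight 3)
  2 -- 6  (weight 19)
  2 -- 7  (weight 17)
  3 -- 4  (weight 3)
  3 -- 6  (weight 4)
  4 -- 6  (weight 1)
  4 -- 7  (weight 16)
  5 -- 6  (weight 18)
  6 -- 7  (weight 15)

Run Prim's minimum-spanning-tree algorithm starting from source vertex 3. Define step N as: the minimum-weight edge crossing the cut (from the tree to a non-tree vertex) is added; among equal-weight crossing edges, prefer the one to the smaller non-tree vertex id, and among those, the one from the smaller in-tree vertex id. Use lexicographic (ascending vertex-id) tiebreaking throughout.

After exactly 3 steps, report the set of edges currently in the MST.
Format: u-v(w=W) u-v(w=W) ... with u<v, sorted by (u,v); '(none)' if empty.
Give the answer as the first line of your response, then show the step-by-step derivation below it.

2-4(w=3) 3-4(w=3) 4-6(w=1)

step 1: add edge 3-4 (w=3); MST = {3-4(w=3)}
step 2: add edge 4-6 (w=1); MST = {3-4(w=3) 4-6(w=1)}
step 3: add edge 2-4 (w=3); MST = {2-4(w=3) 3-4(w=3) 4-6(w=1)}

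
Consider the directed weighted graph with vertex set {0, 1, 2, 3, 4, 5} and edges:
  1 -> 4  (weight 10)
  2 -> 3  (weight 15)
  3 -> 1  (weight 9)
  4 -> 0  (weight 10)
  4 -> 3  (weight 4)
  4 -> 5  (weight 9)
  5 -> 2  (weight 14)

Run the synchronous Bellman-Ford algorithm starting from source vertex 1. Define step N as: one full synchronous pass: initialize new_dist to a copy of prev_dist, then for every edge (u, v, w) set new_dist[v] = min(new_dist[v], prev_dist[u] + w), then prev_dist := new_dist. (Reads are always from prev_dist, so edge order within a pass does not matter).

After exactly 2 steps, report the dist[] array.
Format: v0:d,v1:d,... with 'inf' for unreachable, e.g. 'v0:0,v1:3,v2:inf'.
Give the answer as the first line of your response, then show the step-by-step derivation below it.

v0:20,v1:0,v2:inf,v3:14,v4:10,v5:19

step 1: dist = v0:inf,v1:0,v2:inf,v3:inf,v4:10,v5:inf
step 2: dist = v0:20,v1:0,v2:inf,v3:14,v4:10,v5:19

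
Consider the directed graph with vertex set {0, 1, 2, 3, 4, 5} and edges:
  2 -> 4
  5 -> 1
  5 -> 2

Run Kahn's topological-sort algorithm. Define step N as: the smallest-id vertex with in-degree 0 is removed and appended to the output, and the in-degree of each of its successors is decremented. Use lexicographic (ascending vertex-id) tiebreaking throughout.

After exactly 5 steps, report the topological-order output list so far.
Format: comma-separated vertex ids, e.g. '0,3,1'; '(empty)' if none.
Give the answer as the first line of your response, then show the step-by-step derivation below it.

0,3,5,1,2

step 1: output 0; order=[0]; indeg=(0,1,1,0,1,0)
step 2: output 3; order=[0,3]; indeg=(0,1,1,0,1,0)
step 3: output 5; order=[0,3,5]; indeg=(0,0,0,0,1,0)
step 4: output 1; order=[0,3,5,1]; indeg=(0,0,0,0,1,0)
step 5: output 2; order=[0,3,5,1,2]; indeg=(0,0,0,0,0,0)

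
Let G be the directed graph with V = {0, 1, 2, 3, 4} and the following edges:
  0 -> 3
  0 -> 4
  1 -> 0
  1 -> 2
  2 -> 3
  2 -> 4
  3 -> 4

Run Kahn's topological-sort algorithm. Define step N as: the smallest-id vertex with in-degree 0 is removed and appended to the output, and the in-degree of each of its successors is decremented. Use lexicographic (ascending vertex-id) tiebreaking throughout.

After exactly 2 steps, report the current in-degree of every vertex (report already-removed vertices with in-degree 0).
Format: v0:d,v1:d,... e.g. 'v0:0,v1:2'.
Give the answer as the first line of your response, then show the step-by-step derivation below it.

v0:0,v1:0,v2:0,v3:1,v4:2

step 1: output 1; order=[1]; indeg=(0,0,0,2,3)
step 2: output 0; order=[1,0]; indeg=(0,0,0,1,2)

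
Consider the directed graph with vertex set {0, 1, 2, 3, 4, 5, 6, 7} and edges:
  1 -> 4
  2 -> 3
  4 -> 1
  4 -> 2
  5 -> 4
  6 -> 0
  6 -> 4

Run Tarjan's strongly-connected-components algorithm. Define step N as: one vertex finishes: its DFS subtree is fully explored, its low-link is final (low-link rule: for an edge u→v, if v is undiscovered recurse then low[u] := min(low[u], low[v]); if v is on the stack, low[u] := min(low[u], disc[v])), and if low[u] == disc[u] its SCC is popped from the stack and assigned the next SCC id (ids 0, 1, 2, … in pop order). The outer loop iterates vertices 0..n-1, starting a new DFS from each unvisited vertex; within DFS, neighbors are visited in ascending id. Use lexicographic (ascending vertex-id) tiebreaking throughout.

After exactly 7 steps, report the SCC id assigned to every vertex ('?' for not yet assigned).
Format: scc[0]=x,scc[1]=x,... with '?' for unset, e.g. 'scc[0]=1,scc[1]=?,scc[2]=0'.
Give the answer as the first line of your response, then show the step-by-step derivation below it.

scc[0]=0,scc[1]=3,scc[2]=2,scc[3]=1,scc[4]=3,scc[5]=4,scc[6]=5,scc[7]=?

step 1: low=(low[0]=0,low[1]=?,low[2]=?,low[3]=?,low[4]=?,low[5]=?,low[6]=?,low[7]=?); scc=(scc[0]=0,scc[1]=?,scc[2]=?,scc[3]=?,scc[4]=?,scc[5]=?,scc[6]=?,scc[7]=?)
step 2: low=(low[0]=0,low[1]=1,low[2]=3,low[3]=4,low[4]=1,low[5]=?,low[6]=?,low[7]=?); scc=(scc[0]=0,scc[1]=?,scc[2]=?,scc[3]=1,scc[4]=?,scc[5]=?,scc[6]=?,scc[7]=?)
step 3: low=(low[0]=0,low[1]=1,low[2]=3,low[3]=4,low[4]=1,low[5]=?,low[6]=?,low[7]=?); scc=(scc[0]=0,scc[1]=?,scc[2]=2,scc[3]=1,scc[4]=?,scc[5]=?,scc[6]=?,scc[7]=?)
step 4: low=(low[0]=0,low[1]=1,low[2]=3,low[3]=4,low[4]=1,low[5]=?,low[6]=?,low[7]=?); scc=(scc[0]=0,scc[1]=?,scc[2]=2,scc[3]=1,scc[4]=?,scc[5]=?,scc[6]=?,scc[7]=?)
step 5: low=(low[0]=0,low[1]=1,low[2]=3,low[3]=4,low[4]=1,low[5]=?,low[6]=?,low[7]=?); scc=(scc[0]=0,scc[1]=3,scc[2]=2,scc[3]=1,scc[4]=3,scc[5]=?,scc[6]=?,scc[7]=?)
step 6: low=(low[0]=0,low[1]=1,low[2]=3,low[3]=4,low[4]=1,low[5]=5,low[6]=?,low[7]=?); scc=(scc[0]=0,scc[1]=3,scc[2]=2,scc[3]=1,scc[4]=3,scc[5]=4,scc[6]=?,scc[7]=?)
step 7: low=(low[0]=0,low[1]=1,low[2]=3,low[3]=4,low[4]=1,low[5]=5,low[6]=6,low[7]=?); scc=(scc[0]=0,scc[1]=3,scc[2]=2,scc[3]=1,scc[4]=3,scc[5]=4,scc[6]=5,scc[7]=?)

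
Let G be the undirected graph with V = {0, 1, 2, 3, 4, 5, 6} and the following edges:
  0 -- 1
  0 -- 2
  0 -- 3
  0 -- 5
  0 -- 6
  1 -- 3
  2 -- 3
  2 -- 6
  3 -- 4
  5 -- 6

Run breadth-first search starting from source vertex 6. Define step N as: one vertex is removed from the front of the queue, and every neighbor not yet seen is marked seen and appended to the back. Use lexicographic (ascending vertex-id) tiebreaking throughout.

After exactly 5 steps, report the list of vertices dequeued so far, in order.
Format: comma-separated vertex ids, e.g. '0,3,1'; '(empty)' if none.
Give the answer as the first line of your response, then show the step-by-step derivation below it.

6,0,2,5,1

step 1: dequeue 6; queue=[0,2,5]; order=6
step 2: dequeue 0; queue=[2,5,1,3]; order=6,0
step 3: dequeue 2; queue=[5,1,3]; order=6,0,2
step 4: dequeue 5; queue=[1,3]; order=6,0,2,5
step 5: dequeue 1; queue=[3]; order=6,0,2,5,1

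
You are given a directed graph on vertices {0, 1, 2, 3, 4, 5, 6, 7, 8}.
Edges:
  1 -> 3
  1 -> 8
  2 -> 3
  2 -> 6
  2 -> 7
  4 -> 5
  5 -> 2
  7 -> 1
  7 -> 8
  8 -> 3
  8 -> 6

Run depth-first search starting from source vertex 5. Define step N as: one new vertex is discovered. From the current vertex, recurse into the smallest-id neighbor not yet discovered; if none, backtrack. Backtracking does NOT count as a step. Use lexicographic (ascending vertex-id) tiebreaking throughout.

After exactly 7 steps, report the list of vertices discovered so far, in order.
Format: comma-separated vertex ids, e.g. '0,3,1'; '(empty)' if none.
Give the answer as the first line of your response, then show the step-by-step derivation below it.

5,2,3,6,7,1,8

step 1: discover 5; path=5; order=5
step 2: discover 2; path=5>2; order=5,2
step 3: discover 3; path=5>2>3; order=5,2,3
step 4: discover 6; path=5>2>6; order=5,2,3,6
step 5: discover 7; path=5>2>7; order=5,2,3,6,7
step 6: discover 1; path=5>2>7>1; order=5,2,3,6,7,1
step 7: discover 8; path=5>2>7>1>8; order=5,2,3,6,7,1,8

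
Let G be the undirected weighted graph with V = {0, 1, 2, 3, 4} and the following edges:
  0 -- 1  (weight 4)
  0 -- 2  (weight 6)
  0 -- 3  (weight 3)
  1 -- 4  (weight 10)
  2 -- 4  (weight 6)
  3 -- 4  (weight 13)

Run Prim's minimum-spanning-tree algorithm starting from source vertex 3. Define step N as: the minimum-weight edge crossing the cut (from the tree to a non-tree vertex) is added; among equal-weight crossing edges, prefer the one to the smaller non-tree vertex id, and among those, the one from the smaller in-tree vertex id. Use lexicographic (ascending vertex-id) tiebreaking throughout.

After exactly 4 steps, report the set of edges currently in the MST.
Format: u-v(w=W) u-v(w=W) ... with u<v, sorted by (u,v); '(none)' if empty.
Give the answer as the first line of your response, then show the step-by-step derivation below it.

0-1(w=4) 0-2(w=6) 0-3(w=3) 2-4(w=6)

step 1: add edge 0-3 (w=3); MST = {0-3(w=3)}
step 2: add edge 0-1 (w=4); MST = {0-1(w=4) 0-3(w=3)}
step 3: add edge 0-2 (w=6); MST = {0-1(w=4) 0-2(w=6) 0-3(w=3)}
step 4: add edge 2-4 (w=6); MST = {0-1(w=4) 0-2(w=6) 0-3(w=3) 2-4(w=6)}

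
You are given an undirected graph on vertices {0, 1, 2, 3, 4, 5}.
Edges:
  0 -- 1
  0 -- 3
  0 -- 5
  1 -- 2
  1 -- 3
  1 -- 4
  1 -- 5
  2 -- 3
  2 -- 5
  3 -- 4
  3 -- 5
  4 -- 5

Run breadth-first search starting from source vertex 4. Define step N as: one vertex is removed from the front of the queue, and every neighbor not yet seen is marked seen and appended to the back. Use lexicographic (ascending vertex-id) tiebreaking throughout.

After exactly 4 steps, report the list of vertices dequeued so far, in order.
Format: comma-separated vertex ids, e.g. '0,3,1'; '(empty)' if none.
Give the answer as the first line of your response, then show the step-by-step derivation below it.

4,1,3,5

step 1: dequeue 4; queue=[1,3,5]; order=4
step 2: dequeue 1; queue=[3,5,0,2]; order=4,1
step 3: dequeue 3; queue=[5,0,2]; order=4,1,3
step 4: dequeue 5; queue=[0,2]; order=4,1,3,5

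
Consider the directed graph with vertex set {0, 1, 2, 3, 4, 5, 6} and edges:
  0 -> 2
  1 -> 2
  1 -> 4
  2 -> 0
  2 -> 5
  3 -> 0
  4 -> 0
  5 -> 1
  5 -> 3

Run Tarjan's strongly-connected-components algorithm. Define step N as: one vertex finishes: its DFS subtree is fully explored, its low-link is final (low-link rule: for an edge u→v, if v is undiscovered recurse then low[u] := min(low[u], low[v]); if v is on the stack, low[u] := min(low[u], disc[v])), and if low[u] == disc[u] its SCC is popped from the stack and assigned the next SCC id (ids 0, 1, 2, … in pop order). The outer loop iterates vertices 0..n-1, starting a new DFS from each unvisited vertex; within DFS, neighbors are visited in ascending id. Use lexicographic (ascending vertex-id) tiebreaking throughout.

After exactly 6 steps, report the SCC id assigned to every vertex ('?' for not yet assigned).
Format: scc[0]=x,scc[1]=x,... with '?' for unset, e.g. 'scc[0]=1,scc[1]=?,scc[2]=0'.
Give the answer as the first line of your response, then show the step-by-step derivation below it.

scc[0]=0,scc[1]=0,scc[2]=0,scc[3]=0,scc[4]=0,scc[5]=0,scc[6]=?

step 1: low=(low[0]=0,low[1]=1,low[2]=0,low[3]=?,low[4]=0,low[5]=2,low[6]=?); scc=(scc[0]=?,scc[1]=?,scc[2]=?,scc[3]=?,scc[4]=?,scc[5]=?,scc[6]=?)
step 2: low=(low[0]=0,low[1]=0,low[2]=0,low[3]=?,low[4]=0,low[5]=2,low[6]=?); scc=(scc[0]=?,scc[1]=?,scc[2]=?,scc[3]=?,scc[4]=?,scc[5]=?,scc[6]=?)
step 3: low=(low[0]=0,low[1]=0,low[2]=0,low[3]=0,low[4]=0,low[5]=0,low[6]=?); scc=(scc[0]=?,scc[1]=?,scc[2]=?,scc[3]=?,scc[4]=?,scc[5]=?,scc[6]=?)
step 4: low=(low[0]=0,low[1]=0,low[2]=0,low[3]=0,low[4]=0,low[5]=0,low[6]=?); scc=(scc[0]=?,scc[1]=?,scc[2]=?,scc[3]=?,scc[4]=?,scc[5]=?,scc[6]=?)
step 5: low=(low[0]=0,low[1]=0,low[2]=0,low[3]=0,low[4]=0,low[5]=0,low[6]=?); scc=(scc[0]=?,scc[1]=?,scc[2]=?,scc[3]=?,scc[4]=?,scc[5]=?,scc[6]=?)
step 6: low=(low[0]=0,low[1]=0,low[2]=0,low[3]=0,low[4]=0,low[5]=0,low[6]=?); scc=(scc[0]=0,scc[1]=0,scc[2]=0,scc[3]=0,scc[4]=0,scc[5]=0,scc[6]=?)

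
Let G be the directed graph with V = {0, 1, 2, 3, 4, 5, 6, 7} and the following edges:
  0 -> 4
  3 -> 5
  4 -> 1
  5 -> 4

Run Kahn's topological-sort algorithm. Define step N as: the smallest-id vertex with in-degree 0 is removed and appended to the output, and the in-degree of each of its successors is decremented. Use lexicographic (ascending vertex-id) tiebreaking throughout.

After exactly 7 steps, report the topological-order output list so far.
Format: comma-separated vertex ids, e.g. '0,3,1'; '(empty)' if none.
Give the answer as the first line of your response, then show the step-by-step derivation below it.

0,2,3,5,4,1,6

step 1: output 0; order=[0]; indeg=(0,1,0,0,1,1,0,0)
step 2: output 2; order=[0,2]; indeg=(0,1,0,0,1,1,0,0)
step 3: output 3; order=[0,2,3]; indeg=(0,1,0,0,1,0,0,0)
step 4: output 5; order=[0,2,3,5]; indeg=(0,1,0,0,0,0,0,0)
step 5: output 4; order=[0,2,3,5,4]; indeg=(0,0,0,0,0,0,0,0)
step 6: output 1; order=[0,2,3,5,4,1]; indeg=(0,0,0,0,0,0,0,0)
step 7: output 6; order=[0,2,3,5,4,1,6]; indeg=(0,0,0,0,0,0,0,0)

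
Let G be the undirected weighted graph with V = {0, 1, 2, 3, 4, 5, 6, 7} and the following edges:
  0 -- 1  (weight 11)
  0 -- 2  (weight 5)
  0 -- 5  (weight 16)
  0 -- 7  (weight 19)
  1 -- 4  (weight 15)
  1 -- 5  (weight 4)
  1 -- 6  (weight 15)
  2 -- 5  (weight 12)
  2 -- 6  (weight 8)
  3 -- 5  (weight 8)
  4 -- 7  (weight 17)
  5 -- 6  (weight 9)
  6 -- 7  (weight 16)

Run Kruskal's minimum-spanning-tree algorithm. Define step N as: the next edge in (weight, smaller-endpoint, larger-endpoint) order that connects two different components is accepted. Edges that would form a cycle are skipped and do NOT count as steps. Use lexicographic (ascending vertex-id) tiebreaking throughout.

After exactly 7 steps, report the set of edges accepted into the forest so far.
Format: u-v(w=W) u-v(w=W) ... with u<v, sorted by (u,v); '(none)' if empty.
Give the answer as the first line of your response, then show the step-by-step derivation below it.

0-2(w=5) 1-4(w=15) 1-5(w=4) 2-6(w=8) 3-5(w=8) 5-6(w=9) 6-7(w=16)

step 1: add edge 1-5 (w=4); MST = {1-5(w=4)}
step 2: add edge 0-2 (w=5); MST = {0-2(w=5) 1-5(w=4)}
step 3: add edge 2-6 (w=8); MST = {0-2(w=5) 1-5(w=4) 2-6(w=8)}
step 4: add edge 3-5 (w=8); MST = {0-2(w=5) 1-5(w=4) 2-6(w=8) 3-5(w=8)}
step 5: add edge 5-6 (w=9); MST = {0-2(w=5) 1-5(w=4) 2-6(w=8) 3-5(w=8) 5-6(w=9)}
step 6: add edge 1-4 (w=15); MST = {0-2(w=5) 1-4(w=15) 1-5(w=4) 2-6(w=8) 3-5(w=8) 5-6(w=9)}
step 7: add edge 6-7 (w=16); MST = {0-2(w=5) 1-4(w=15) 1-5(w=4) 2-6(w=8) 3-5(w=8) 5-6(w=9) 6-7(w=16)}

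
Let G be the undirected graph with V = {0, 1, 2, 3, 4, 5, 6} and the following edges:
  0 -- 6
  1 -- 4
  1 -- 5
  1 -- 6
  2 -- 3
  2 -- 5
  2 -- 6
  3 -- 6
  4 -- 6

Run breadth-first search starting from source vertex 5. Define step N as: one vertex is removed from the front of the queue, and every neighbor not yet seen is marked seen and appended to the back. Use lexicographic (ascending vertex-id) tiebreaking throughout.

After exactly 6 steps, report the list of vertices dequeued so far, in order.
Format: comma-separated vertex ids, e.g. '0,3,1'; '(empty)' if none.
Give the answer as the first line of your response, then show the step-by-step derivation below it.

5,1,2,4,6,3

step 1: dequeue 5; queue=[1,2]; order=5
step 2: dequeue 1; queue=[2,4,6]; order=5,1
step 3: dequeue 2; queue=[4,6,3]; order=5,1,2
step 4: dequeue 4; queue=[6,3]; order=5,1,2,4
step 5: dequeue 6; queue=[3,0]; order=5,1,2,4,6
step 6: dequeue 3; queue=[0]; order=5,1,2,4,6,3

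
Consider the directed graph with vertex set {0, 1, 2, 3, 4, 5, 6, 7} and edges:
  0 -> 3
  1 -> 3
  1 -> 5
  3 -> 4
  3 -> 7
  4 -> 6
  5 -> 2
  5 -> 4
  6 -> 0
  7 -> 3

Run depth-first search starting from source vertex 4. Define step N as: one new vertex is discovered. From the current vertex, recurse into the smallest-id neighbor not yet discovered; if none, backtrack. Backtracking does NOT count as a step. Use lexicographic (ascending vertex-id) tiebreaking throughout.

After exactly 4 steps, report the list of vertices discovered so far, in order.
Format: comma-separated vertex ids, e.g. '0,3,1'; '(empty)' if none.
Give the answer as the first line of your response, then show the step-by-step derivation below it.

4,6,0,3

step 1: discover 4; path=4; order=4
step 2: discover 6; path=4>6; order=4,6
step 3: discover 0; path=4>6>0; order=4,6,0
step 4: discover 3; path=4>6>0>3; order=4,6,0,3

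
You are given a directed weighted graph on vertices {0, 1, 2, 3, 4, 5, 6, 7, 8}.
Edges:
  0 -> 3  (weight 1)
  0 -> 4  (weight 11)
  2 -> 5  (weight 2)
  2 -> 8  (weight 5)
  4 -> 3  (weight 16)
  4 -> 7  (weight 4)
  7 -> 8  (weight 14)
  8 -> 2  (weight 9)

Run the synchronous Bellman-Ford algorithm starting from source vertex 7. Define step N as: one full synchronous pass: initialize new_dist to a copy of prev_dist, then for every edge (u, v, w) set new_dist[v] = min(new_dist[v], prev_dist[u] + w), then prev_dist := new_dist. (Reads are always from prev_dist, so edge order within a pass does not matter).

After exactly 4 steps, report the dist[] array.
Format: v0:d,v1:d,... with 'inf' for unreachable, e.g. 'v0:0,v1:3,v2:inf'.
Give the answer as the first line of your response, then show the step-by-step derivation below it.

v0:inf,v1:inf,v2:23,v3:inf,v4:inf,v5:25,v6:inf,v7:0,v8:14

step 1: dist = v0:inf,v1:inf,v2:inf,v3:inf,v4:inf,v5:inf,v6:inf,v7:0,v8:14
step 2: dist = v0:inf,v1:inf,v2:23,v3:inf,v4:inf,v5:inf,v6:inf,v7:0,v8:14
step 3: dist = v0:inf,v1:inf,v2:23,v3:inf,v4:inf,v5:25,v6:inf,v7:0,v8:14
step 4: dist = v0:inf,v1:inf,v2:23,v3:inf,v4:inf,v5:25,v6:inf,v7:0,v8:14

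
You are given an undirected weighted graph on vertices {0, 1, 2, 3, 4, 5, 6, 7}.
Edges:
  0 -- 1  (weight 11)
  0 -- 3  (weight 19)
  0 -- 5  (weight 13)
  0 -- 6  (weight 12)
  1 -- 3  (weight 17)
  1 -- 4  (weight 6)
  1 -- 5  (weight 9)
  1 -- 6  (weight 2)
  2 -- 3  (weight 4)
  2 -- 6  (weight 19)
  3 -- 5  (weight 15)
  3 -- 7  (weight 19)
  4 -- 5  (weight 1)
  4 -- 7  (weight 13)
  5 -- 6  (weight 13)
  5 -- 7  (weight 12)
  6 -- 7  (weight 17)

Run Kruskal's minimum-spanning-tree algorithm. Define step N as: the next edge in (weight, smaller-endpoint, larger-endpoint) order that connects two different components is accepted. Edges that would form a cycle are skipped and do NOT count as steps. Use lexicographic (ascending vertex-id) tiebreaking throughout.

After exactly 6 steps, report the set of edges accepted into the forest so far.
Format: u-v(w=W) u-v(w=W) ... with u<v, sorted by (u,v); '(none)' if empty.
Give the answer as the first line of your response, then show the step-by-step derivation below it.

0-1(w=11) 1-4(w=6) 1-6(w=2) 2-3(w=4) 4-5(w=1) 5-7(w=12)

step 1: add edge 4-5 (w=1); MST = {4-5(w=1)}
step 2: add edge 1-6 (w=2); MST = {1-6(w=2) 4-5(w=1)}
step 3: add edge 2-3 (w=4); MST = {1-6(w=2) 2-3(w=4) 4-5(w=1)}
step 4: add edge 1-4 (w=6); MST = {1-4(w=6) 1-6(w=2) 2-3(w=4) 4-5(w=1)}
step 5: add edge 0-1 (w=11); MST = {0-1(w=11) 1-4(w=6) 1-6(w=2) 2-3(w=4) 4-5(w=1)}
step 6: add edge 5-7 (w=12); MST = {0-1(w=11) 1-4(w=6) 1-6(w=2) 2-3(w=4) 4-5(w=1) 5-7(w=12)}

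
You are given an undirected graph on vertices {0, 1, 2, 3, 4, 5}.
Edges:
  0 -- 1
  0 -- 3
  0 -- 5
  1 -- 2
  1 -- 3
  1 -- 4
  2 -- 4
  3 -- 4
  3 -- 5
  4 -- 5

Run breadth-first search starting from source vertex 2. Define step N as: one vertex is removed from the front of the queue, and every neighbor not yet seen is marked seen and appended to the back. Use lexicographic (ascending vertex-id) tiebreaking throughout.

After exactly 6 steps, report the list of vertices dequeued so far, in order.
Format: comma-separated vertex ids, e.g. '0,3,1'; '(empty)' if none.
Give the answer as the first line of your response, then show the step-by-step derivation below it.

2,1,4,0,3,5

step 1: dequeue 2; queue=[1,4]; order=2
step 2: dequeue 1; queue=[4,0,3]; order=2,1
step 3: dequeue 4; queue=[0,3,5]; order=2,1,4
step 4: dequeue 0; queue=[3,5]; order=2,1,4,0
step 5: dequeue 3; queue=[5]; order=2,1,4,0,3
step 6: dequeue 5; queue=[(empty)]; order=2,1,4,0,3,5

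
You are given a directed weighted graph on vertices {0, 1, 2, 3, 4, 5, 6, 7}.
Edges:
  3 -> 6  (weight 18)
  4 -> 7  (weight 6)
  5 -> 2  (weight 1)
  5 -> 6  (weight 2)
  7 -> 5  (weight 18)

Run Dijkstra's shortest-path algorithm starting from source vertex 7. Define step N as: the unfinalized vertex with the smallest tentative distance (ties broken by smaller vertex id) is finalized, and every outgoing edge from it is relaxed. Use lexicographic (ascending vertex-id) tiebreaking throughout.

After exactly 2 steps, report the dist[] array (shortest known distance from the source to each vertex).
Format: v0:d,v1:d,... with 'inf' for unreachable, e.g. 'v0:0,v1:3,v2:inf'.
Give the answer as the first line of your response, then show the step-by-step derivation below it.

v0:inf,v1:inf,v2:19,v3:inf,v4:inf,v5:18,v6:20,v7:0

step 1: dist = v0:inf,v1:inf,v2:inf,v3:inf,v4:inf,v5:18,v6:inf,v7:0
step 2: dist = v0:inf,v1:inf,v2:19,v3:inf,v4:inf,v5:18,v6:20,v7:0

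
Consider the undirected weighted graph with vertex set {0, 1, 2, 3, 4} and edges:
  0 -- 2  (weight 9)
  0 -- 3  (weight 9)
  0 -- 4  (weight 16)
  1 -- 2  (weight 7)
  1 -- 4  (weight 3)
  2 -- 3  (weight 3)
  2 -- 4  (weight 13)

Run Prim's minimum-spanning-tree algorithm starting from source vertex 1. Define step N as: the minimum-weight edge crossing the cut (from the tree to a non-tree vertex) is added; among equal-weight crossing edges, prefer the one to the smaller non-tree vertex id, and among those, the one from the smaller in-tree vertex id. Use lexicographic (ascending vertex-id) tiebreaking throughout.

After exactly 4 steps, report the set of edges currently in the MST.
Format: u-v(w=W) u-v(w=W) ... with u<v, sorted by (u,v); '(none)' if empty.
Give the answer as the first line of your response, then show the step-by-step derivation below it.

0-2(w=9) 1-2(w=7) 1-4(w=3) 2-3(w=3)

step 1: add edge 1-4 (w=3); MST = {1-4(w=3)}
step 2: add edge 1-2 (w=7); MST = {1-2(w=7) 1-4(w=3)}
step 3: add edge 2-3 (w=3); MST = {1-2(w=7) 1-4(w=3) 2-3(w=3)}
step 4: add edge 0-2 (w=9); MST = {0-2(w=9) 1-2(w=7) 1-4(w=3) 2-3(w=3)}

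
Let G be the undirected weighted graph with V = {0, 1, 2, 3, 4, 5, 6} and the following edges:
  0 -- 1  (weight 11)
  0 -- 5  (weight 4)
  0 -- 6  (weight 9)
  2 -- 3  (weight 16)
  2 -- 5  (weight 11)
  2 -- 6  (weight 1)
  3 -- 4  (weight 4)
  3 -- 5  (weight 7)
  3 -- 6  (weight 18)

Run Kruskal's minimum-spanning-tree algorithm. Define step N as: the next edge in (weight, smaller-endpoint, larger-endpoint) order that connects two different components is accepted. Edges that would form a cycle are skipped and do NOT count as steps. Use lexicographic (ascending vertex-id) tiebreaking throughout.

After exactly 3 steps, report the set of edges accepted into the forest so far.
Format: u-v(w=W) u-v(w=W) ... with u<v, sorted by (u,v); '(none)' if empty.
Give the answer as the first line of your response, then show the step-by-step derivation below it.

0-5(w=4) 2-6(w=1) 3-4(w=4)

step 1: add edge 2-6 (w=1); MST = {2-6(w=1)}
step 2: add edge 0-5 (w=4); MST = {0-5(w=4) 2-6(w=1)}
step 3: add edge 3-4 (w=4); MST = {0-5(w=4) 2-6(w=1) 3-4(w=4)}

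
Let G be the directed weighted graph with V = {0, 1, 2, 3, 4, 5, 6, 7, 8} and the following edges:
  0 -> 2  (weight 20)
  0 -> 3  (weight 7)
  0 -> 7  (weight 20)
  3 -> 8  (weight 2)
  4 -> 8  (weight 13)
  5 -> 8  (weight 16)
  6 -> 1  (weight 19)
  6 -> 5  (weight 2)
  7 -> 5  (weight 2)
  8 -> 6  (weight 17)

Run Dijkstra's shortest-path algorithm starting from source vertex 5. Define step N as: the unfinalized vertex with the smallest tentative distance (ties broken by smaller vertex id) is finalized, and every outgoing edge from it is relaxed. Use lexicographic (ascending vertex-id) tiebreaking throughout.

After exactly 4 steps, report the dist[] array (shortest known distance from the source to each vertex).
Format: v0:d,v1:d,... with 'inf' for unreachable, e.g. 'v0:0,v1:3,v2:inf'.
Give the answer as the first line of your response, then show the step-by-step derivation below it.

v0:inf,v1:52,v2:inf,v3:inf,v4:inf,v5:0,v6:33,v7:inf,v8:16

step 1: dist = v0:inf,v1:inf,v2:inf,v3:inf,v4:inf,v5:0,v6:inf,v7:inf,v8:16
step 2: dist = v0:inf,v1:inf,v2:inf,v3:inf,v4:inf,v5:0,v6:33,v7:inf,v8:16
step 3: dist = v0:inf,v1:52,v2:inf,v3:inf,v4:inf,v5:0,v6:33,v7:inf,v8:16
step 4: dist = v0:inf,v1:52,v2:inf,v3:inf,v4:inf,v5:0,v6:33,v7:inf,v8:16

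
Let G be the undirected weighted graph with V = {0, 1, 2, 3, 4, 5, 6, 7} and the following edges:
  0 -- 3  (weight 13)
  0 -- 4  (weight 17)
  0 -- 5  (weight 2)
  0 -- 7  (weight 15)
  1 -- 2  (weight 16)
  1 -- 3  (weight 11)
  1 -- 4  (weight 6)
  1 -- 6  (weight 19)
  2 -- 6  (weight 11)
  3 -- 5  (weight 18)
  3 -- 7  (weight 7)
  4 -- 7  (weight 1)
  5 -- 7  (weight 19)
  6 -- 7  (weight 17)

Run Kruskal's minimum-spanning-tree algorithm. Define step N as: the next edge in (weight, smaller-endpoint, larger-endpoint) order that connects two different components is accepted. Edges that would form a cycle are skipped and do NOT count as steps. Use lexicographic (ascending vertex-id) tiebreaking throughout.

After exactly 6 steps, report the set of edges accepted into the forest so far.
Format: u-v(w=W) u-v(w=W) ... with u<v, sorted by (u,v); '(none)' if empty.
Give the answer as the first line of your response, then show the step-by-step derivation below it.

0-3(w=13) 0-5(w=2) 1-4(w=6) 2-6(w=11) 3-7(w=7) 4-7(w=1)

step 1: add edge 4-7 (w=1); MST = {4-7(w=1)}
step 2: add edge 0-5 (w=2); MST = {0-5(w=2) 4-7(w=1)}
step 3: add edge 1-4 (w=6); MST = {0-5(w=2) 1-4(w=6) 4-7(w=1)}
step 4: add edge 3-7 (w=7); MST = {0-5(w=2) 1-4(w=6) 3-7(w=7) 4-7(w=1)}
step 5: add edge 2-6 (w=11); MST = {0-5(w=2) 1-4(w=6) 2-6(w=11) 3-7(w=7) 4-7(w=1)}
step 6: add edge 0-3 (w=13); MST = {0-3(w=13) 0-5(w=2) 1-4(w=6) 2-6(w=11) 3-7(w=7) 4-7(w=1)}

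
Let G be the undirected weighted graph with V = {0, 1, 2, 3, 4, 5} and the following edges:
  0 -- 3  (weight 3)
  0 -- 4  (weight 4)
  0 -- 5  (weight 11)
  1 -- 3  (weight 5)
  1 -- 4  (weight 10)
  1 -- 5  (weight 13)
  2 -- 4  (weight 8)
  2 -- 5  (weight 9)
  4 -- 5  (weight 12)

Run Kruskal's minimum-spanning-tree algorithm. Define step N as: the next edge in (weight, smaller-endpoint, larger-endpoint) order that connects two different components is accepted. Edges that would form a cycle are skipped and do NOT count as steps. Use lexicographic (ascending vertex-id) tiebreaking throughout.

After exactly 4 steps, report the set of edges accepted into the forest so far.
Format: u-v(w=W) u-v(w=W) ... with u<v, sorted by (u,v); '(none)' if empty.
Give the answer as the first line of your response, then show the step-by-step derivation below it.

0-3(w=3) 0-4(w=4) 1-3(w=5) 2-4(w=8)

step 1: add edge 0-3 (w=3); MST = {0-3(w=3)}
step 2: add edge 0-4 (w=4); MST = {0-3(w=3) 0-4(w=4)}
step 3: add edge 1-3 (w=5); MST = {0-3(w=3) 0-4(w=4) 1-3(w=5)}
step 4: add edge 2-4 (w=8); MST = {0-3(w=3) 0-4(w=4) 1-3(w=5) 2-4(w=8)}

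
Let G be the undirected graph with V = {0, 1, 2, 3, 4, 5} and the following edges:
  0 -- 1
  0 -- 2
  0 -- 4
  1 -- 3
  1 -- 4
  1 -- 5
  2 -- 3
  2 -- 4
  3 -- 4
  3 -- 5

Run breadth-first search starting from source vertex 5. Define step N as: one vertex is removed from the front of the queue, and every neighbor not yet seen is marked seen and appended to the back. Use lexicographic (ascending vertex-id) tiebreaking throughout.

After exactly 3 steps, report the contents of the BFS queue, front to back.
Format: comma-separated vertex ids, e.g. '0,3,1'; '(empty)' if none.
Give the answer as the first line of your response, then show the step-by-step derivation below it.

0,4,2

step 1: dequeue 5; queue=[1,3]; order=5
step 2: dequeue 1; queue=[3,0,4]; order=5,1
step 3: dequeue 3; queue=[0,4,2]; order=5,1,3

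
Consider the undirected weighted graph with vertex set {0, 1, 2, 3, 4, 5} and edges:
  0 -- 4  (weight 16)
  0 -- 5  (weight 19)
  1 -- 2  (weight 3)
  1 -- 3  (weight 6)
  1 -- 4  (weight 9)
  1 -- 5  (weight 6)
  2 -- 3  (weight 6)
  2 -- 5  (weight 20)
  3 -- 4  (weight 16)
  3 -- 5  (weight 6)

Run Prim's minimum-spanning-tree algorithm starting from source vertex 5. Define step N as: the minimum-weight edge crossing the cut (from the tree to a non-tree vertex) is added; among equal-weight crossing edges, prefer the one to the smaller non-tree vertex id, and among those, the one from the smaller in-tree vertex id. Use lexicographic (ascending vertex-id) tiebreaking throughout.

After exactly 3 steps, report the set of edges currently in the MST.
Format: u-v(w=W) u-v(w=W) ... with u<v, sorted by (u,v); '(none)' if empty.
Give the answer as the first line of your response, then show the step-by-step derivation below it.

1-2(w=3) 1-3(w=6) 1-5(w=6)

step 1: add edge 1-5 (w=6); MST = {1-5(w=6)}
step 2: add edge 1-2 (w=3); MST = {1-2(w=3) 1-5(w=6)}
step 3: add edge 1-3 (w=6); MST = {1-2(w=3) 1-3(w=6) 1-5(w=6)}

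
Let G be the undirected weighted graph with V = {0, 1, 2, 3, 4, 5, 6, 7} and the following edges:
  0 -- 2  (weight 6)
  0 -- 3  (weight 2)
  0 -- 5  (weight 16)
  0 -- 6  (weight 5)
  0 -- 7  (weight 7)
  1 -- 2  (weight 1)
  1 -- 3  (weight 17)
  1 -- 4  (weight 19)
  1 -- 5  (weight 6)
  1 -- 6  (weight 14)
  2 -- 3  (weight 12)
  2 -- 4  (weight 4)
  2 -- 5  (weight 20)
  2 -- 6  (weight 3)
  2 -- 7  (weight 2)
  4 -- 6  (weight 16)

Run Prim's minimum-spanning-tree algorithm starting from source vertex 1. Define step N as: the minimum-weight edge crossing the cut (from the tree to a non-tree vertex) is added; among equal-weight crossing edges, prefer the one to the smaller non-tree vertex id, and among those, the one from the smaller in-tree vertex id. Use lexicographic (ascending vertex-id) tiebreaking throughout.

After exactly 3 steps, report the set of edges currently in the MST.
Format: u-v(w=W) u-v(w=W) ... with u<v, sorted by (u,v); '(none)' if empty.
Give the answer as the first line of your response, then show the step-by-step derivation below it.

1-2(w=1) 2-6(w=3) 2-7(w=2)

step 1: add edge 1-2 (w=1); MST = {1-2(w=1)}
step 2: add edge 2-7 (w=2); MST = {1-2(w=1) 2-7(w=2)}
step 3: add edge 2-6 (w=3); MST = {1-2(w=1) 2-6(w=3) 2-7(w=2)}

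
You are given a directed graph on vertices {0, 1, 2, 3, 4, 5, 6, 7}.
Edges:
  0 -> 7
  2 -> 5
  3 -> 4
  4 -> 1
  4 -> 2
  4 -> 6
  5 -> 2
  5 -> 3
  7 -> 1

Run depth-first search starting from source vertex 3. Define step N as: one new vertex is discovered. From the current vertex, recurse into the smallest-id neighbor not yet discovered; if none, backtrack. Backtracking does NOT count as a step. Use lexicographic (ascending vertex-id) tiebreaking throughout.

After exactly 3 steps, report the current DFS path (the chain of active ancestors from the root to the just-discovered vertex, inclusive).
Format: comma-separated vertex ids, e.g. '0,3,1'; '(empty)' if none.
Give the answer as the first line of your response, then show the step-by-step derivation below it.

3,4,1

step 1: discover 3; path=3; order=3
step 2: discover 4; path=3>4; order=3,4
step 3: discover 1; path=3>4>1; order=3,4,1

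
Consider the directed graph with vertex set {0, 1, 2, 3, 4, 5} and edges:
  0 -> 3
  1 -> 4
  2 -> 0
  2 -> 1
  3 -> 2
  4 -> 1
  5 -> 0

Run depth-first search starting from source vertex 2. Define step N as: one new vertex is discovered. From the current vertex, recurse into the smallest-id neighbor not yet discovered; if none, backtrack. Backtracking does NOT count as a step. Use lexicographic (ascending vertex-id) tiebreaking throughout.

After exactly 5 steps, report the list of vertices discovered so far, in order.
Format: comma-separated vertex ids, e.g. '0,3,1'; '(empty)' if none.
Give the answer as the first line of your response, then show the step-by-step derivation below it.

2,0,3,1,4

step 1: discover 2; path=2; order=2
step 2: discover 0; path=2>0; order=2,0
step 3: discover 3; path=2>0>3; order=2,0,3
step 4: discover 1; path=2>1; order=2,0,3,1
step 5: discover 4; path=2>1>4; order=2,0,3,1,4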